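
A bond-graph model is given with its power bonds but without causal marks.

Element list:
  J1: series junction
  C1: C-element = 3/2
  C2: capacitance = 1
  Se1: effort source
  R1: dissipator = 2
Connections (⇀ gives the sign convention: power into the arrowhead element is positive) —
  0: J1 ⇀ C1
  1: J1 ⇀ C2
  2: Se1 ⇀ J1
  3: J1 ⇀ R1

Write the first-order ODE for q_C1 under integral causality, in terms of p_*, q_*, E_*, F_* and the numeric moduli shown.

dq_C1/dt = E_Se1/2 - q_C1/3 - q_C2/2

#2 stroke→J1  (Se1 (Se) sets effort on bond)
#0 stroke→J1  (C1 outputs effort q/C1)
#1 stroke→J1  (prefer integral on C2)
#3 stroke→R1  (J1 needs exactly one f-in)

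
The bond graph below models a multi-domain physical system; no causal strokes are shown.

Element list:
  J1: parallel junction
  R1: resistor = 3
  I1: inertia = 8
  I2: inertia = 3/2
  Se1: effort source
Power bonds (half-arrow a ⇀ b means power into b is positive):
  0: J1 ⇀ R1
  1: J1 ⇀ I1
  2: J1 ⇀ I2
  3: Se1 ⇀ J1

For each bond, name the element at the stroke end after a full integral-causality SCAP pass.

#3 →J1  (source Se1 imposes e)
#0 →R1  (J1 effort already set via bond 3)
#1 →I1  (0-jn J1 has e-setter on 3)
#2 →I2  (0-jn J1 has e-setter on 3)

bond 0 stroke→R1
bond 1 stroke→I1
bond 2 stroke→I2
bond 3 stroke→J1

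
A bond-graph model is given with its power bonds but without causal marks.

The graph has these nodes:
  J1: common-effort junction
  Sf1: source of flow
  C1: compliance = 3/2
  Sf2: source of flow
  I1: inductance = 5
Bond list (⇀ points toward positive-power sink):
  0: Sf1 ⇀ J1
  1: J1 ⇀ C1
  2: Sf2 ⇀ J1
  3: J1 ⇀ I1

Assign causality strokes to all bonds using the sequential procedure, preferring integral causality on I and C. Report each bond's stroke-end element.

β0 stroke→Sf1  (Sf1 (Sf) sets flow on bond)
β2 stroke→Sf2  (Sf2: flow source, stroke at near end)
β1 stroke→J1  (C1: C, integral causality)
β3 stroke→I1  (J1 effort already set via bond 1)

#0 stroke at Sf1
#1 stroke at J1
#2 stroke at Sf2
#3 stroke at I1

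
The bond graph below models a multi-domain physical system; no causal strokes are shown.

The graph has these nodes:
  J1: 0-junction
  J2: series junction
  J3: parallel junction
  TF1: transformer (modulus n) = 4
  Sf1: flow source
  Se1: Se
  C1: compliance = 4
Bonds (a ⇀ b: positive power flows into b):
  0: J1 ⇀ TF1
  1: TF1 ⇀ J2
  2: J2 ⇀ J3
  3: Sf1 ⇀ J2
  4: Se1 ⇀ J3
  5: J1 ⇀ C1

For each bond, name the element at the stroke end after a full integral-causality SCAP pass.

#3 stroke at Sf1  (source Sf1 imposes f)
#4 stroke at J3  (source Se1 imposes e)
#1 stroke at J2  (J2 flow already set via bond 3)
#2 stroke at J2  (common-f at J2 fixed by 3)
#0 stroke at TF1  (TF1: transformer flips bond 1)
#5 stroke at J1  (only one effort-in slot at J1)

b0 →TF1
b1 →J2
b2 →J2
b3 →Sf1
b4 →J3
b5 →J1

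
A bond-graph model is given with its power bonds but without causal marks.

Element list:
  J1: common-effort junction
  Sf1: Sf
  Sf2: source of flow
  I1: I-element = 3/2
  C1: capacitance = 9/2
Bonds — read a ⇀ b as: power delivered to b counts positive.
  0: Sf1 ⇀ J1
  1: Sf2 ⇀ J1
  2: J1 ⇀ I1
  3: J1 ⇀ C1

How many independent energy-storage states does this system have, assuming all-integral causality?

bond 0 →Sf1  (Sf1 (Sf) sets flow on bond)
bond 1 →Sf2  (Sf2: flow source, stroke at near end)
bond 2 →I1  (I1 outputs flow p/I1)
bond 3 →J1  (only one effort-in slot at J1)

2  (C1, I1 all integral)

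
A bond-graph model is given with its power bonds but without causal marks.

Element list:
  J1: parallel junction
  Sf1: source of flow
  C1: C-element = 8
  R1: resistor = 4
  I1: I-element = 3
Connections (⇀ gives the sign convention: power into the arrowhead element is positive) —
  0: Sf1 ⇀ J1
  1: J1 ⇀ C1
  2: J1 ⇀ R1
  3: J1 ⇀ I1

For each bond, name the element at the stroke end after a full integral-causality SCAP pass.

β0 stroke at Sf1  (Sf1: flow source, stroke at near end)
β1 stroke at J1  (C1 outputs effort q/C1)
β2 stroke at R1  (0-jn J1 has e-setter on 1)
β3 stroke at I1  (J1 effort already set via bond 1)

b0 stroke at Sf1
b1 stroke at J1
b2 stroke at R1
b3 stroke at I1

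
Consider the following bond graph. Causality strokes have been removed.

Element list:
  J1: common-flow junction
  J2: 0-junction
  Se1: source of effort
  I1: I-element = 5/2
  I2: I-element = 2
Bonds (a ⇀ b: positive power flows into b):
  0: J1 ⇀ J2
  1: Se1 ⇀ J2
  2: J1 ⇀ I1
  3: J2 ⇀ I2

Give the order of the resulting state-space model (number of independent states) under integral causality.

bond 1 |J2  (Se1 fixes effort; stroke away)
bond 0 |J1  (J2 effort already set via bond 1)
bond 3 |I2  (J2 effort already set via bond 1)
bond 2 |I1  (closing 1-jn rule on J1)

2  (I1, I2 all integral)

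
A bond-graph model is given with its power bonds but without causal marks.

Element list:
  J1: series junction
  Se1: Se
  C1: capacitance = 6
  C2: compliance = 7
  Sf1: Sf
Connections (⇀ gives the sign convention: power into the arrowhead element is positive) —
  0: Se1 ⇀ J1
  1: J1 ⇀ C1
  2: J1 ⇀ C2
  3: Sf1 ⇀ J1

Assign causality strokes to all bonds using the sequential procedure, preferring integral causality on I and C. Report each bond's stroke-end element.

bond 0 |J1  (Se1: effort source, stroke at far end)
bond 3 |Sf1  (Sf1 fixes flow; stroke at Sf1)
bond 1 |J1  (common-f at J1 fixed by 3)
bond 2 |J1  (common-f at J1 fixed by 3)

b0 stroke at J1
b1 stroke at J1
b2 stroke at J1
b3 stroke at Sf1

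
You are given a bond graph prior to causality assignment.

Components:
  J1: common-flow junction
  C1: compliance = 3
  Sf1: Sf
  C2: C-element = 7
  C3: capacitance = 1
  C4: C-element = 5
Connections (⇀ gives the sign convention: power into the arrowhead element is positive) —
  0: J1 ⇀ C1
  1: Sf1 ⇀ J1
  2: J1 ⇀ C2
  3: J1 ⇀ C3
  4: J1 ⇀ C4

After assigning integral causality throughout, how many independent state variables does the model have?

4  (C1, C2, C3, C4 all integral)

#1 |Sf1  (Sf1 (Sf) sets flow on bond)
#0 |J1  (J1: bond 1 brought flow, rest push out)
#2 |J1  (J1 flow already set via bond 1)
#3 |J1  (1-jn J1 has f-setter on 1)
#4 |J1  (1-jn J1 has f-setter on 1)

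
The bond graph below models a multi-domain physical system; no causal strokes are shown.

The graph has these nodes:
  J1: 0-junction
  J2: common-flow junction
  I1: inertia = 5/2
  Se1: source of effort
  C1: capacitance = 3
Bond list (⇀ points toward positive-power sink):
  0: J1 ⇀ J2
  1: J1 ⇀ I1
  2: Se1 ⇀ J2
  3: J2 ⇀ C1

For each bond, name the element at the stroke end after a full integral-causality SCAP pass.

β2 →J2  (Se1: effort source, stroke at far end)
β1 →I1  (I1 integral (f out))
β0 →J1  (only one effort-in slot at J1)
β3 →J2  (1-jn J2 has f-setter on 0)

bond 0 →J1
bond 1 →I1
bond 2 →J2
bond 3 →J2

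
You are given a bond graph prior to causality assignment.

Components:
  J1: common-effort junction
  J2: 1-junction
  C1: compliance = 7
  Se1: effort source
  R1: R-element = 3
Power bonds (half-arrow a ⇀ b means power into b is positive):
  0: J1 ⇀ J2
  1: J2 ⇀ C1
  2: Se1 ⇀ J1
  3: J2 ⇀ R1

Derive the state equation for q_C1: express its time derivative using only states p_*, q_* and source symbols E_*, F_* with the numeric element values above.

#2 stroke at J1  (Se1: effort source, stroke at far end)
#0 stroke at J2  (0-jn J1 has e-setter on 2)
#1 stroke at J2  (prefer integral on C1)
#3 stroke at R1  (only one flow-in slot at J2)

dq_C1/dt = E_Se1/3 - q_C1/21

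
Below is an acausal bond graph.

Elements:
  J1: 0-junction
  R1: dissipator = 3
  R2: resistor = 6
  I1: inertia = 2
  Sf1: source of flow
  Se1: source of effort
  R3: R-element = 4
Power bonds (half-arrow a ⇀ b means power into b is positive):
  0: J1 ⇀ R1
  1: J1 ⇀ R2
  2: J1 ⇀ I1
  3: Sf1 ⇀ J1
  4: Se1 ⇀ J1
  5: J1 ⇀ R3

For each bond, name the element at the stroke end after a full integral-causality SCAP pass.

bond 0 →R1
bond 1 →R2
bond 2 →I1
bond 3 →Sf1
bond 4 →J1
bond 5 →R3

#3 stroke at Sf1  (Sf1 (Sf) sets flow on bond)
#4 stroke at J1  (Se1 fixes effort; stroke away)
#0 stroke at R1  (J1 effort already set via bond 4)
#1 stroke at R2  (J1: bond 4 brought effort, rest push out)
#2 stroke at I1  (J1: bond 4 brought effort, rest push out)
#5 stroke at R3  (common-e at J1 fixed by 4)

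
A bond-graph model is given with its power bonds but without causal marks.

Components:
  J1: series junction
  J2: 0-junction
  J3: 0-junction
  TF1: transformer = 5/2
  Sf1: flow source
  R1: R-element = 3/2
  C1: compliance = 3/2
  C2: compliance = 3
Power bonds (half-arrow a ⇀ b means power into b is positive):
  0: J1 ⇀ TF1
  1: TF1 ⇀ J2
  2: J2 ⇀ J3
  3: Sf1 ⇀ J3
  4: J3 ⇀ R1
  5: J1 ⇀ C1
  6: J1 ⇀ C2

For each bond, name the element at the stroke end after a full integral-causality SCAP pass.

bond 3 →Sf1  (source Sf1 imposes f)
bond 5 →J1  (prefer integral on C1)
bond 6 →J1  (C2 integral (e out))
bond 0 →TF1  (only one flow-in slot at J1)
bond 1 →J2  (through TF1, causality passes straight; one stroke at TF1)
bond 2 →J3  (J2 effort already set via bond 1)
bond 4 →R1  (common-e at J3 fixed by 2)

β0 stroke→TF1
β1 stroke→J2
β2 stroke→J3
β3 stroke→Sf1
β4 stroke→R1
β5 stroke→J1
β6 stroke→J1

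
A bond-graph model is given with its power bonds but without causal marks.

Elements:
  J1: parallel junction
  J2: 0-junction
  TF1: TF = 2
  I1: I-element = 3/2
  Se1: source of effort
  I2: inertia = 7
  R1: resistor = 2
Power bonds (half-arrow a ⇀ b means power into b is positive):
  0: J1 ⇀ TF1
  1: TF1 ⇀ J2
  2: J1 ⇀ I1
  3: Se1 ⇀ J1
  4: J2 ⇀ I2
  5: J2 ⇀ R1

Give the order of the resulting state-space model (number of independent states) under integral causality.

b3 →J1  (Se1: effort source, stroke at far end)
b0 →TF1  (J1: bond 3 brought effort, rest push out)
b2 →I1  (J1 effort already set via bond 3)
b1 →J2  (TF1 one-in-one-out from 0)
b4 →I2  (J2: bond 1 brought effort, rest push out)
b5 →R1  (common-e at J2 fixed by 1)

2  (I1, I2 all integral)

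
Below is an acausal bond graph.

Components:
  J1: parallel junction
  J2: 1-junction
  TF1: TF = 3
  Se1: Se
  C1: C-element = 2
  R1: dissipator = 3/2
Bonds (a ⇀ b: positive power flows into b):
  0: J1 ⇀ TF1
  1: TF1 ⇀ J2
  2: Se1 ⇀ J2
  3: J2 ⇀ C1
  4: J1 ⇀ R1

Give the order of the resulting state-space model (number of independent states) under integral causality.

1  (C1 all integral)

b2 stroke→J2  (Se1 fixes effort; stroke away)
b3 stroke→J2  (C1: C, integral causality)
b1 stroke→TF1  (only one flow-in slot at J2)
b0 stroke→J1  (TF1 one-in-one-out from 1)
b4 stroke→R1  (0-jn J1 has e-setter on 0)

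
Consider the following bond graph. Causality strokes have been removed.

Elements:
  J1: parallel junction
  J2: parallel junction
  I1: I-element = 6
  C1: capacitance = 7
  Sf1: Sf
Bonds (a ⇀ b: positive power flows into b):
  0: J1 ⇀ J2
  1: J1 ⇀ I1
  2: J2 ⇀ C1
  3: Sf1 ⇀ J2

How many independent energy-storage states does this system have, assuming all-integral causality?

2  (C1, I1 all integral)

bond 3 stroke at Sf1  (Sf1: flow source, stroke at near end)
bond 1 stroke at I1  (I1 outputs flow p/I1)
bond 0 stroke at J1  (J1: last free bond brings effort in)
bond 2 stroke at J2  (J2 needs exactly one e-in)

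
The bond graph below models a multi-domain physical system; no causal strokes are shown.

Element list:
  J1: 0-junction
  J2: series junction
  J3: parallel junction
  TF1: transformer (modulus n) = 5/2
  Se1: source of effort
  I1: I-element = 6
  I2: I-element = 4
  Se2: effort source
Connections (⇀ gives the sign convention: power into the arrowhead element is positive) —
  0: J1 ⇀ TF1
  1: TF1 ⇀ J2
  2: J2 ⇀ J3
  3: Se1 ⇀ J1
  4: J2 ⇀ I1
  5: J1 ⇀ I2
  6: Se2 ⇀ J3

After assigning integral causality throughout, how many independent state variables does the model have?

2  (I1, I2 all integral)

β3 stroke→J1  (source Se1 imposes e)
β6 stroke→J3  (source Se2 imposes e)
β0 stroke→TF1  (J1 effort already set via bond 3)
β5 stroke→I2  (common-e at J1 fixed by 3)
β2 stroke→J2  (common-e at J3 fixed by 6)
β1 stroke→J2  (through TF1, causality passes straight; one stroke at TF1)
β4 stroke→I1  (closing 1-jn rule on J2)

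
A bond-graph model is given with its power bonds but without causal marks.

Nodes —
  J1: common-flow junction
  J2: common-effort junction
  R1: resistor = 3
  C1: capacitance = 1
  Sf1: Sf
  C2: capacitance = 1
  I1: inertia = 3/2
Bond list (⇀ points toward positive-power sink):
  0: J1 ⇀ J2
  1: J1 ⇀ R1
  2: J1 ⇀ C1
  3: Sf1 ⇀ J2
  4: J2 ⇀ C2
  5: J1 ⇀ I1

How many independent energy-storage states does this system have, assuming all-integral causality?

b3 stroke→Sf1  (Sf1 fixes flow; stroke at Sf1)
b2 stroke→J1  (C1 integral (e out))
b4 stroke→J2  (C2 outputs effort q/C2)
b0 stroke→J1  (common-e at J2 fixed by 4)
b5 stroke→I1  (I1 outputs flow p/I1)
b1 stroke→J1  (1-jn J1 has f-setter on 5)

3  (C1, C2, I1 all integral)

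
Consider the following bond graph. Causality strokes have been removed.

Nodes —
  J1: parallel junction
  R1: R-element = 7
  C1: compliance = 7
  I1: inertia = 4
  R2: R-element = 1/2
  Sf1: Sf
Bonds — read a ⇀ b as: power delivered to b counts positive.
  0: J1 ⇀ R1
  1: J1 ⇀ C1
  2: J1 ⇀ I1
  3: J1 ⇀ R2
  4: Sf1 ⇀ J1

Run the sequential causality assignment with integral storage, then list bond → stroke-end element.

β4 →Sf1  (source Sf1 imposes f)
β1 →J1  (C1 outputs effort q/C1)
β0 →R1  (0-jn J1 has e-setter on 1)
β2 →I1  (J1: bond 1 brought effort, rest push out)
β3 →R2  (J1: bond 1 brought effort, rest push out)

bond 0 stroke→R1
bond 1 stroke→J1
bond 2 stroke→I1
bond 3 stroke→R2
bond 4 stroke→Sf1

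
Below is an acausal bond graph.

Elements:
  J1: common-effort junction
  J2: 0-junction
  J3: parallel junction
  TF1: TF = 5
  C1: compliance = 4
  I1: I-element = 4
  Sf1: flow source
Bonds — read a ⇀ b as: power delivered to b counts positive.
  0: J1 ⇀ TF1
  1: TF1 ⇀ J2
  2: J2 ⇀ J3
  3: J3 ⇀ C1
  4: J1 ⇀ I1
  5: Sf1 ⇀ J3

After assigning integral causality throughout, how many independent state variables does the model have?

2  (C1, I1 all integral)

#5 |Sf1  (source Sf1 imposes f)
#3 |J3  (C1: C, integral causality)
#2 |J2  (J3: bond 3 brought effort, rest push out)
#1 |TF1  (J2: bond 2 brought effort, rest push out)
#0 |J1  (through TF1, causality passes straight; one stroke at TF1)
#4 |I1  (J1: bond 0 brought effort, rest push out)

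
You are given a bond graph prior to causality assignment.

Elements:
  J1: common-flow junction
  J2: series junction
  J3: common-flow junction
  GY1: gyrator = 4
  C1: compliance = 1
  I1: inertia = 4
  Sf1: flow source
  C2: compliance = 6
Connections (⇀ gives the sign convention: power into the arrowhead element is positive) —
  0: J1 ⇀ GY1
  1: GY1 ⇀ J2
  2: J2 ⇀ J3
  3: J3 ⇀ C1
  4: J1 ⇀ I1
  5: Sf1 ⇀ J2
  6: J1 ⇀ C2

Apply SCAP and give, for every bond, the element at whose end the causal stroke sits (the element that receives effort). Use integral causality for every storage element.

bond 0 |J1
bond 1 |J2
bond 2 |J2
bond 3 |J3
bond 4 |I1
bond 5 |Sf1
bond 6 |J1

b5 |Sf1  (source Sf1 imposes f)
b1 |J2  (J2: bond 5 brought flow, rest push out)
b2 |J2  (1-jn J2 has f-setter on 5)
b3 |J3  (J3: bond 2 brought flow, rest push out)
b0 |J1  (GY1: gyrator matches bond 1)
b4 |I1  (I1 outputs flow p/I1)
b6 |J1  (J1: bond 4 brought flow, rest push out)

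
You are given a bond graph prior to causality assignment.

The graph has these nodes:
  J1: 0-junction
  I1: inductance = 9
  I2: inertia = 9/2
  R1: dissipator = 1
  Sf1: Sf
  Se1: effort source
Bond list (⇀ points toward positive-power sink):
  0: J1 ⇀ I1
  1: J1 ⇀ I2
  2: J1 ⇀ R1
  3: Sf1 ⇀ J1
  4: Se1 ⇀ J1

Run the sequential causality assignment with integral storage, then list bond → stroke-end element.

b0 →I1
b1 →I2
b2 →R1
b3 →Sf1
b4 →J1

b3 stroke→Sf1  (source Sf1 imposes f)
b4 stroke→J1  (source Se1 imposes e)
b0 stroke→I1  (common-e at J1 fixed by 4)
b1 stroke→I2  (0-jn J1 has e-setter on 4)
b2 stroke→R1  (J1: bond 4 brought effort, rest push out)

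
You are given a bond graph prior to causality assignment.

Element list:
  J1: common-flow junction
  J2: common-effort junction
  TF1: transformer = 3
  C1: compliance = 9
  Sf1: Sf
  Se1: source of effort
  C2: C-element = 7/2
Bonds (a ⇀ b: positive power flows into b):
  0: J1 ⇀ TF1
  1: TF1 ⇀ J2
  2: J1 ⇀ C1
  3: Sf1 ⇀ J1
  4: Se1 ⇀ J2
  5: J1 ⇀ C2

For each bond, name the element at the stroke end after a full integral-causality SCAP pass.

β0 stroke at J1
β1 stroke at TF1
β2 stroke at J1
β3 stroke at Sf1
β4 stroke at J2
β5 stroke at J1

#3 stroke→Sf1  (Sf1 fixes flow; stroke at Sf1)
#4 stroke→J2  (Se1 fixes effort; stroke away)
#0 stroke→J1  (J1 flow already set via bond 3)
#2 stroke→J1  (common-f at J1 fixed by 3)
#5 stroke→J1  (common-f at J1 fixed by 3)
#1 stroke→TF1  (0-jn J2 has e-setter on 4)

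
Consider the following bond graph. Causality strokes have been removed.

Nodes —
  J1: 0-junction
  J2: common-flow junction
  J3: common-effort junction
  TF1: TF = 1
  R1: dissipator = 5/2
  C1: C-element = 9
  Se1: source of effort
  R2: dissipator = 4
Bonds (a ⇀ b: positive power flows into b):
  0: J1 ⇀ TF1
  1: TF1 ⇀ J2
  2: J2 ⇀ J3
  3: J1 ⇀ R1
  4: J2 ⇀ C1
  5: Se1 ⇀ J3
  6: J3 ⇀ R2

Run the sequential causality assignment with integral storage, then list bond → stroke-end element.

#5 →J3  (Se1 fixes effort; stroke away)
#2 →J2  (0-jn J3 has e-setter on 5)
#6 →R2  (J3 effort already set via bond 5)
#4 →J2  (C1: C, integral causality)
#1 →TF1  (J2 needs exactly one f-in)
#0 →J1  (TF TF1: opposite of bond 1)
#3 →R1  (J1 effort already set via bond 0)

bond 0 stroke→J1
bond 1 stroke→TF1
bond 2 stroke→J2
bond 3 stroke→R1
bond 4 stroke→J2
bond 5 stroke→J3
bond 6 stroke→R2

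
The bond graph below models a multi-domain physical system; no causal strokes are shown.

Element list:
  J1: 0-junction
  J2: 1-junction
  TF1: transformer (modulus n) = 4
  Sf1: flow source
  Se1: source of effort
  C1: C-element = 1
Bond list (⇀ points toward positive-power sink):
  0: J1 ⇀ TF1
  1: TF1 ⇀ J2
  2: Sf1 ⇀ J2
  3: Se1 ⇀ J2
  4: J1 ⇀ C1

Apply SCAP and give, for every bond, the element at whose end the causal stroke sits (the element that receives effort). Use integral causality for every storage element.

b2 |Sf1  (Sf1: flow source, stroke at near end)
b3 |J2  (Se1 fixes effort; stroke away)
b1 |J2  (J2 flow already set via bond 2)
b0 |TF1  (TF1: transformer flips bond 1)
b4 |J1  (only one effort-in slot at J1)

β0 →TF1
β1 →J2
β2 →Sf1
β3 →J2
β4 →J1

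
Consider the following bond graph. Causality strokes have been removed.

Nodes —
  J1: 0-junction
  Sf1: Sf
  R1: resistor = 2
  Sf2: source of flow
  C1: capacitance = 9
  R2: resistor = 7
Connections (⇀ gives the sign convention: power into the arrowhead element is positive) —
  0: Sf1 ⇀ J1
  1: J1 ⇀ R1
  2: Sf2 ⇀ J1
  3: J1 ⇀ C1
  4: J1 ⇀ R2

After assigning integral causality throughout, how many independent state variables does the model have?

bond 0 stroke at Sf1  (Sf1 (Sf) sets flow on bond)
bond 2 stroke at Sf2  (Sf2: flow source, stroke at near end)
bond 3 stroke at J1  (C1 integral (e out))
bond 1 stroke at R1  (J1 effort already set via bond 3)
bond 4 stroke at R2  (J1: bond 3 brought effort, rest push out)

1  (C1 all integral)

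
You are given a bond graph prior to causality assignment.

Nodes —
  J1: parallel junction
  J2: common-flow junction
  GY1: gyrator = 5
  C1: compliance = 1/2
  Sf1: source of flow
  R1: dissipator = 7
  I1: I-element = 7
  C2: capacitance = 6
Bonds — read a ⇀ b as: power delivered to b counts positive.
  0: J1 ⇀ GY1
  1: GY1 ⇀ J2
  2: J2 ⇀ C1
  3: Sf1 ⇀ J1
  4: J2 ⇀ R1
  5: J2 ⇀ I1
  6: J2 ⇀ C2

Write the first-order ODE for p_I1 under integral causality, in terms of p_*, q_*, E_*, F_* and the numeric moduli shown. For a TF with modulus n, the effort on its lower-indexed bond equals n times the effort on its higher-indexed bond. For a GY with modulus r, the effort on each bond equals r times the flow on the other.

bond 3 stroke at Sf1  (Sf1: flow source, stroke at near end)
bond 0 stroke at J1  (J1: last free bond brings effort in)
bond 1 stroke at J2  (GY GY1: same side as bond 0)
bond 2 stroke at J2  (prefer integral on C1)
bond 5 stroke at I1  (prefer integral on I1)
bond 4 stroke at J2  (1-jn J2 has f-setter on 5)
bond 6 stroke at J2  (J2 flow already set via bond 5)

dp_I1/dt = 5*F_Sf1 - p_I1 - 2*q_C1 - q_C2/6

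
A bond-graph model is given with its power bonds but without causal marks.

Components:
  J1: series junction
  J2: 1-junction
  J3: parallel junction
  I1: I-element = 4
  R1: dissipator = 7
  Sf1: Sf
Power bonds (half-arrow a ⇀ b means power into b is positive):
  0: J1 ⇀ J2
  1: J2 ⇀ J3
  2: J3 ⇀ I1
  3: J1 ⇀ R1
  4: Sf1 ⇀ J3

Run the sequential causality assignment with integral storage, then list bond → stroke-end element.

β4 stroke→Sf1  (Sf1 (Sf) sets flow on bond)
β2 stroke→I1  (prefer integral on I1)
β1 stroke→J3  (closing 0-jn rule on J3)
β0 stroke→J2  (common-f at J2 fixed by 1)
β3 stroke→J1  (1-jn J1 has f-setter on 0)

#0 stroke at J2
#1 stroke at J3
#2 stroke at I1
#3 stroke at J1
#4 stroke at Sf1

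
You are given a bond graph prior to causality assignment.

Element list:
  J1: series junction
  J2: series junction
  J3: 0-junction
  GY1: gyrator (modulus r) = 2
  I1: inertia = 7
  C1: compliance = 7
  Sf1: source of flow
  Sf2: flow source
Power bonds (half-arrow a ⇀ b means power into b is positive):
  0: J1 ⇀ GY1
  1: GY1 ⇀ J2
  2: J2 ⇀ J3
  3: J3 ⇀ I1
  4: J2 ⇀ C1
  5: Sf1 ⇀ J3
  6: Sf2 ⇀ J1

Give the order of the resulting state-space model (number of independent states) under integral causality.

2  (C1, I1 all integral)

bond 5 |Sf1  (Sf1: flow source, stroke at near end)
bond 6 |Sf2  (source Sf2 imposes f)
bond 0 |J1  (J1: bond 6 brought flow, rest push out)
bond 1 |J2  (GY1 both-in/both-out from 0)
bond 3 |I1  (I1 integral (f out))
bond 2 |J3  (J3 needs exactly one e-in)
bond 4 |J2  (common-f at J2 fixed by 2)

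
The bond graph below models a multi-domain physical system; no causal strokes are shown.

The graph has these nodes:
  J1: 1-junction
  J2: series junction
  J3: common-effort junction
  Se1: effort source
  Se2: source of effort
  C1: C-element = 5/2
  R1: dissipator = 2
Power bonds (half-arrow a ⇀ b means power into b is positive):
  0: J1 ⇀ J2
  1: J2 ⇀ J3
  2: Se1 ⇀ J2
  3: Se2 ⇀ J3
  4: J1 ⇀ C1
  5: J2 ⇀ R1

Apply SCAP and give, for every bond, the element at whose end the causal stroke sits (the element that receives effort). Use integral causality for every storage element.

β2 →J2  (Se1 fixes effort; stroke away)
β3 →J3  (Se2 (Se) sets effort on bond)
β1 →J2  (J3 effort already set via bond 3)
β4 →J1  (C1: C, integral causality)
β0 →J2  (closing 1-jn rule on J1)
β5 →R1  (J2 needs exactly one f-in)

b0 stroke at J2
b1 stroke at J2
b2 stroke at J2
b3 stroke at J3
b4 stroke at J1
b5 stroke at R1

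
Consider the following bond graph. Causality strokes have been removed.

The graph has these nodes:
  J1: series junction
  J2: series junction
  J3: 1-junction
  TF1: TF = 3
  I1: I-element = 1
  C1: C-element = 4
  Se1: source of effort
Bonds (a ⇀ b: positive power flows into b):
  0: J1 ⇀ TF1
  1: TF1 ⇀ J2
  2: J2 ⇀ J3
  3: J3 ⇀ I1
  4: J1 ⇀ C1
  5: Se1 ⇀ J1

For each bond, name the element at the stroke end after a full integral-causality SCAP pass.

b5 stroke at J1  (Se1 (Se) sets effort on bond)
b3 stroke at I1  (prefer integral on I1)
b2 stroke at J3  (J3: bond 3 brought flow, rest push out)
b1 stroke at J2  (1-jn J2 has f-setter on 2)
b0 stroke at TF1  (TF1: transformer flips bond 1)
b4 stroke at J1  (common-f at J1 fixed by 0)

b0 →TF1
b1 →J2
b2 →J3
b3 →I1
b4 →J1
b5 →J1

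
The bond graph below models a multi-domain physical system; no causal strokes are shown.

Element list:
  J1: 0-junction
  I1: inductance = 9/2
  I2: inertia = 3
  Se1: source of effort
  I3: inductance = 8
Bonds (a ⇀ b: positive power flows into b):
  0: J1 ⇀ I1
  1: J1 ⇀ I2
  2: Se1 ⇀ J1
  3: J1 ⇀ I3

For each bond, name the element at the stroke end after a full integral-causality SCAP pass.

β2 stroke at J1  (Se1 (Se) sets effort on bond)
β0 stroke at I1  (J1 effort already set via bond 2)
β1 stroke at I2  (common-e at J1 fixed by 2)
β3 stroke at I3  (J1 effort already set via bond 2)

bond 0 |I1
bond 1 |I2
bond 2 |J1
bond 3 |I3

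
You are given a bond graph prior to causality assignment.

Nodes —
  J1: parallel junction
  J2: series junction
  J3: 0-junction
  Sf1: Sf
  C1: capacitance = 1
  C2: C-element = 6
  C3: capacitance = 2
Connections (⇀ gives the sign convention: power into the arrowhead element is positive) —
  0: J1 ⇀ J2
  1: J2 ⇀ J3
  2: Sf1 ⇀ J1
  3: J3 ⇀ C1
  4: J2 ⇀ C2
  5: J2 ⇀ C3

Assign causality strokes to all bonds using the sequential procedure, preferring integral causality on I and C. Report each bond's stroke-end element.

bond 2 |Sf1  (Sf1 fixes flow; stroke at Sf1)
bond 0 |J1  (J1 needs exactly one e-in)
bond 1 |J2  (common-f at J2 fixed by 0)
bond 4 |J2  (J2: bond 0 brought flow, rest push out)
bond 5 |J2  (J2 flow already set via bond 0)
bond 3 |J3  (only one effort-in slot at J3)

bond 0 stroke at J1
bond 1 stroke at J2
bond 2 stroke at Sf1
bond 3 stroke at J3
bond 4 stroke at J2
bond 5 stroke at J2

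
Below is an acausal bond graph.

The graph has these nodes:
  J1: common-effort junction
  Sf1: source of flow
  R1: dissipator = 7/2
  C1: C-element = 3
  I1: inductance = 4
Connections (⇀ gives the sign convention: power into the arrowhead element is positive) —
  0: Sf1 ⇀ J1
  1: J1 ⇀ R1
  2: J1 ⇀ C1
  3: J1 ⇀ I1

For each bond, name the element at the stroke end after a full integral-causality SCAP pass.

#0 stroke at Sf1
#1 stroke at R1
#2 stroke at J1
#3 stroke at I1

#0 stroke at Sf1  (Sf1 fixes flow; stroke at Sf1)
#2 stroke at J1  (C1 integral (e out))
#1 stroke at R1  (J1 effort already set via bond 2)
#3 stroke at I1  (J1 effort already set via bond 2)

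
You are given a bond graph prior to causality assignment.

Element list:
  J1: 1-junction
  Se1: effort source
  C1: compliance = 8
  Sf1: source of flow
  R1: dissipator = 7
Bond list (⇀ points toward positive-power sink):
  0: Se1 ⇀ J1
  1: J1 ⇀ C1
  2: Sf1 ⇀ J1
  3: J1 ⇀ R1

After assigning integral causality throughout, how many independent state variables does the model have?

1  (C1 all integral)

b0 stroke at J1  (Se1 (Se) sets effort on bond)
b2 stroke at Sf1  (Sf1 (Sf) sets flow on bond)
b1 stroke at J1  (1-jn J1 has f-setter on 2)
b3 stroke at J1  (1-jn J1 has f-setter on 2)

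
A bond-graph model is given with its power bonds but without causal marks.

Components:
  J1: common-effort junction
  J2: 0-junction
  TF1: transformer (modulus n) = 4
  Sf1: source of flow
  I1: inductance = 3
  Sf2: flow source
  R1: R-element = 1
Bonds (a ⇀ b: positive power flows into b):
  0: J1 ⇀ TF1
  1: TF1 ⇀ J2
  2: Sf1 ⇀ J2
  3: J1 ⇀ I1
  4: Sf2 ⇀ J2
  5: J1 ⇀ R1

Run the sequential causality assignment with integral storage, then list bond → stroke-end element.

#0 stroke→TF1
#1 stroke→J2
#2 stroke→Sf1
#3 stroke→I1
#4 stroke→Sf2
#5 stroke→J1

b2 →Sf1  (Sf1: flow source, stroke at near end)
b4 →Sf2  (source Sf2 imposes f)
b1 →J2  (closing 0-jn rule on J2)
b0 →TF1  (TF1 one-in-one-out from 1)
b3 →I1  (I1 integral (f out))
b5 →J1  (J1 needs exactly one e-in)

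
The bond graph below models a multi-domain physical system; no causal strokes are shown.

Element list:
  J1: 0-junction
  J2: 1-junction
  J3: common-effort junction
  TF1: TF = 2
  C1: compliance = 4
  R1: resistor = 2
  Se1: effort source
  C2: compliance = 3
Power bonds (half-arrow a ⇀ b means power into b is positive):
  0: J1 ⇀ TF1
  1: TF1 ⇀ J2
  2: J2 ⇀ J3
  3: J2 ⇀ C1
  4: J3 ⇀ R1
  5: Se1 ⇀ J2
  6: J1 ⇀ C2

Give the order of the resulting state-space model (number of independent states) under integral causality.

bond 5 stroke→J2  (Se1 fixes effort; stroke away)
bond 3 stroke→J2  (C1: C, integral causality)
bond 6 stroke→J1  (prefer integral on C2)
bond 0 stroke→TF1  (common-e at J1 fixed by 6)
bond 1 stroke→J2  (TF TF1: opposite of bond 0)
bond 2 stroke→J3  (closing 1-jn rule on J2)
bond 4 stroke→R1  (common-e at J3 fixed by 2)

2  (C1, C2 all integral)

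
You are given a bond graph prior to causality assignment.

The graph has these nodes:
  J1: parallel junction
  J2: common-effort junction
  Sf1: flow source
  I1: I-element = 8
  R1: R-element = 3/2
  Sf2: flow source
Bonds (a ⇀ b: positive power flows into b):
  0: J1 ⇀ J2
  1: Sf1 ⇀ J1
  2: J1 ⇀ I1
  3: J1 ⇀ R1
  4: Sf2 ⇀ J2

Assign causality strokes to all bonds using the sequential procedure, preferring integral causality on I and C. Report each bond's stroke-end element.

b0 →J2
b1 →Sf1
b2 →I1
b3 →J1
b4 →Sf2

b1 stroke at Sf1  (Sf1: flow source, stroke at near end)
b4 stroke at Sf2  (source Sf2 imposes f)
b0 stroke at J2  (J2: last free bond brings effort in)
b2 stroke at I1  (I1 outputs flow p/I1)
b3 stroke at J1  (only one effort-in slot at J1)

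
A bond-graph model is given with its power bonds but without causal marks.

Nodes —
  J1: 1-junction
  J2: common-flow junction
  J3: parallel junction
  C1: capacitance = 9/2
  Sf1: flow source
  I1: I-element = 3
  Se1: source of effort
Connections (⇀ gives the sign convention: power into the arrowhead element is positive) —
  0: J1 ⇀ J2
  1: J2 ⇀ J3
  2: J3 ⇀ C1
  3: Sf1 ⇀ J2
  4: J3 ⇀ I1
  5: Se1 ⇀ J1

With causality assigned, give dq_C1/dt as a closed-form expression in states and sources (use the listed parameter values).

dq_C1/dt = F_Sf1 - p_I1/3

b3 →Sf1  (Sf1: flow source, stroke at near end)
b5 →J1  (source Se1 imposes e)
b0 →J2  (only one flow-in slot at J1)
b1 →J2  (J2: bond 3 brought flow, rest push out)
b2 →J3  (prefer integral on C1)
b4 →I1  (J3: bond 2 brought effort, rest push out)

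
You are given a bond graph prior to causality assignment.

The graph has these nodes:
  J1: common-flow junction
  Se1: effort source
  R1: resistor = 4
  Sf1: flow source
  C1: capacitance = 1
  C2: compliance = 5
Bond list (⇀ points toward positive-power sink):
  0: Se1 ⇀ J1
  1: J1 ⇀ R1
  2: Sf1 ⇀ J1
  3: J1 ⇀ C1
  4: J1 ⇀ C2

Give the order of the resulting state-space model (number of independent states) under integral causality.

#0 |J1  (Se1 (Se) sets effort on bond)
#2 |Sf1  (Sf1 fixes flow; stroke at Sf1)
#1 |J1  (J1 flow already set via bond 2)
#3 |J1  (J1 flow already set via bond 2)
#4 |J1  (J1 flow already set via bond 2)

2  (C1, C2 all integral)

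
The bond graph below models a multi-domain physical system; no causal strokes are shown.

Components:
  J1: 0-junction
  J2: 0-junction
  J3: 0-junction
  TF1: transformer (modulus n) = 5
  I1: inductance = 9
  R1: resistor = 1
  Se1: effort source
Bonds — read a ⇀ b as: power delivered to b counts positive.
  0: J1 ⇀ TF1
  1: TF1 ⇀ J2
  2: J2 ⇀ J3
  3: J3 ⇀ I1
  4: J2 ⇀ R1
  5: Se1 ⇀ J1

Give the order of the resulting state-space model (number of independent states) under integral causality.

1  (I1 all integral)

b5 stroke→J1  (Se1 fixes effort; stroke away)
b0 stroke→TF1  (common-e at J1 fixed by 5)
b1 stroke→J2  (TF1 one-in-one-out from 0)
b2 stroke→J3  (J2: bond 1 brought effort, rest push out)
b4 stroke→R1  (J2 effort already set via bond 1)
b3 stroke→I1  (J3: bond 2 brought effort, rest push out)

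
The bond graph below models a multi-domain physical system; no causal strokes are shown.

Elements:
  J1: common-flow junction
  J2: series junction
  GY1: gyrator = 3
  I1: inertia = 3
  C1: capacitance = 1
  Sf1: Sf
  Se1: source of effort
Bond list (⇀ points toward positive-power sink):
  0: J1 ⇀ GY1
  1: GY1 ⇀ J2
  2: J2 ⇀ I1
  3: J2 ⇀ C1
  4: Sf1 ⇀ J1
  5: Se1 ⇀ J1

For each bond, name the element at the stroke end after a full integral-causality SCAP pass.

β0 |J1
β1 |J2
β2 |I1
β3 |J2
β4 |Sf1
β5 |J1

#4 stroke→Sf1  (Sf1 (Sf) sets flow on bond)
#5 stroke→J1  (Se1 (Se) sets effort on bond)
#0 stroke→J1  (common-f at J1 fixed by 4)
#1 stroke→J2  (GY GY1: same side as bond 0)
#2 stroke→I1  (prefer integral on I1)
#3 stroke→J2  (1-jn J2 has f-setter on 2)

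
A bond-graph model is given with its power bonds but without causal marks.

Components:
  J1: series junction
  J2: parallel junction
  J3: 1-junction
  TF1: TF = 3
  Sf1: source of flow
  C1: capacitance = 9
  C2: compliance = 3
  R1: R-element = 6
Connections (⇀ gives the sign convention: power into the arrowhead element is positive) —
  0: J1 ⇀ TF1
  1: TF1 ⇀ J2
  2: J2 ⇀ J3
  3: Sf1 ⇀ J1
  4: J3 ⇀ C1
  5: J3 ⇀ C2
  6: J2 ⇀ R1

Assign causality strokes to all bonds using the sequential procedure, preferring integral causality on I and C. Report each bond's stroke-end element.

b0 |J1
b1 |TF1
b2 |J2
b3 |Sf1
b4 |J3
b5 |J3
b6 |R1

β3 →Sf1  (source Sf1 imposes f)
β0 →J1  (J1: bond 3 brought flow, rest push out)
β1 →TF1  (through TF1, causality passes straight; one stroke at TF1)
β4 →J3  (C1 integral (e out))
β5 →J3  (C2: C, integral causality)
β2 →J2  (J3 needs exactly one f-in)
β6 →R1  (J2: bond 2 brought effort, rest push out)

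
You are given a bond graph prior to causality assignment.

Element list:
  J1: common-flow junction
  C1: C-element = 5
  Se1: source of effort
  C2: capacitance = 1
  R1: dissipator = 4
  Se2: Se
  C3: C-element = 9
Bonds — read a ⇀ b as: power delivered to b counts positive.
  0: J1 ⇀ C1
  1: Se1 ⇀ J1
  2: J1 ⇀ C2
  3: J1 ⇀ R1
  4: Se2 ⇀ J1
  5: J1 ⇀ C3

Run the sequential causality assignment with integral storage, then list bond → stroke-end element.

β1 stroke→J1  (source Se1 imposes e)
β4 stroke→J1  (Se2 (Se) sets effort on bond)
β0 stroke→J1  (prefer integral on C1)
β2 stroke→J1  (C2 integral (e out))
β5 stroke→J1  (C3 outputs effort q/C3)
β3 stroke→R1  (J1: last free bond brings flow in)

bond 0 |J1
bond 1 |J1
bond 2 |J1
bond 3 |R1
bond 4 |J1
bond 5 |J1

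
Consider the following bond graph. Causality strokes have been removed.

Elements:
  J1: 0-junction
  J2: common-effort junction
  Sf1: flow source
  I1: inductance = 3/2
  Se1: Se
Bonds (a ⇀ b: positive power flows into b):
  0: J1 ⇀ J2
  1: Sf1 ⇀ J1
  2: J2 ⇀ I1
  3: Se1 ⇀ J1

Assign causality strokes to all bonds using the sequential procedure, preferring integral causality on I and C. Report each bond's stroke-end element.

b1 |Sf1  (Sf1 (Sf) sets flow on bond)
b3 |J1  (Se1 fixes effort; stroke away)
b0 |J2  (0-jn J1 has e-setter on 3)
b2 |I1  (common-e at J2 fixed by 0)

bond 0 stroke→J2
bond 1 stroke→Sf1
bond 2 stroke→I1
bond 3 stroke→J1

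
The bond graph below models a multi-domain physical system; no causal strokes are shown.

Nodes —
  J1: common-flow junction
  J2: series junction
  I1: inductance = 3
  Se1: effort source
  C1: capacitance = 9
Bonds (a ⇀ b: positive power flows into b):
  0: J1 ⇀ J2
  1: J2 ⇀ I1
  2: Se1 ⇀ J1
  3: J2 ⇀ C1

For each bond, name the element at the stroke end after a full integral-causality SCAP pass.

β0 →J2
β1 →I1
β2 →J1
β3 →J2

b2 stroke at J1  (Se1 fixes effort; stroke away)
b0 stroke at J2  (J1: last free bond brings flow in)
b1 stroke at I1  (I1: I, integral causality)
b3 stroke at J2  (J2 flow already set via bond 1)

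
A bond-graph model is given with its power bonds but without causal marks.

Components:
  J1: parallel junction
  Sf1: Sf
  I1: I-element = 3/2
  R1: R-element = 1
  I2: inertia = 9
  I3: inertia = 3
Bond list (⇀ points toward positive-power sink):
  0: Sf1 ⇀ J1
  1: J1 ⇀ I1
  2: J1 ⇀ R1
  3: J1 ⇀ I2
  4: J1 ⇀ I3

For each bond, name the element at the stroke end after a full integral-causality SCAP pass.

#0 →Sf1  (Sf1: flow source, stroke at near end)
#1 →I1  (prefer integral on I1)
#3 →I2  (I2: I, integral causality)
#4 →I3  (I3: I, integral causality)
#2 →J1  (J1 needs exactly one e-in)

bond 0 →Sf1
bond 1 →I1
bond 2 →J1
bond 3 →I2
bond 4 →I3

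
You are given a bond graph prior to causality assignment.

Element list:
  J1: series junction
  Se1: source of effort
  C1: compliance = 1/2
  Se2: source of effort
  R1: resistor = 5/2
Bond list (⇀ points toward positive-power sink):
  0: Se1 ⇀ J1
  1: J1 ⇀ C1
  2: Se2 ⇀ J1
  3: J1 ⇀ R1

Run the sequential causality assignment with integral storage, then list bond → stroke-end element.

#0 stroke→J1
#1 stroke→J1
#2 stroke→J1
#3 stroke→R1

b0 |J1  (Se1 fixes effort; stroke away)
b2 |J1  (source Se2 imposes e)
b1 |J1  (C1: C, integral causality)
b3 |R1  (J1 needs exactly one f-in)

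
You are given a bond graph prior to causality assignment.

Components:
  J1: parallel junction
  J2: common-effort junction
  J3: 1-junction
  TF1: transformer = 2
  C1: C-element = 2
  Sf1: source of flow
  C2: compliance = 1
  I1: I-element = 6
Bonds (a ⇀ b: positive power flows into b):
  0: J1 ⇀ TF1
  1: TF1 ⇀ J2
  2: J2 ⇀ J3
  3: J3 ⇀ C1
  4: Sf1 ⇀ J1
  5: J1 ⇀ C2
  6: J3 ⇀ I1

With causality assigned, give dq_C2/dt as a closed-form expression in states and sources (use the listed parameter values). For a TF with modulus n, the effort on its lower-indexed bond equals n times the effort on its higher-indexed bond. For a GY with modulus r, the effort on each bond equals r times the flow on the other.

dq_C2/dt = F_Sf1 - p_I1/12

b4 stroke→Sf1  (Sf1 (Sf) sets flow on bond)
b3 stroke→J3  (C1: C, integral causality)
b5 stroke→J1  (C2: C, integral causality)
b0 stroke→TF1  (common-e at J1 fixed by 5)
b1 stroke→J2  (TF TF1: opposite of bond 0)
b2 stroke→J3  (0-jn J2 has e-setter on 1)
b6 stroke→I1  (closing 1-jn rule on J3)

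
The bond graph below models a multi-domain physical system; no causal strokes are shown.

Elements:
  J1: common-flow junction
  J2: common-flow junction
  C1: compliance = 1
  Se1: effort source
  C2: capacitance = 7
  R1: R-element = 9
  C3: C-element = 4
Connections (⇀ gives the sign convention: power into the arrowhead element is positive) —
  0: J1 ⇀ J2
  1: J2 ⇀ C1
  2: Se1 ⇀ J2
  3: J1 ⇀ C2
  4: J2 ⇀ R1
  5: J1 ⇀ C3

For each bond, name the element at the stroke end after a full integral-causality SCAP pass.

bond 0 stroke at J2
bond 1 stroke at J2
bond 2 stroke at J2
bond 3 stroke at J1
bond 4 stroke at R1
bond 5 stroke at J1

β2 |J2  (Se1 fixes effort; stroke away)
β1 |J2  (C1 integral (e out))
β3 |J1  (C2 outputs effort q/C2)
β5 |J1  (prefer integral on C3)
β0 |J2  (only one flow-in slot at J1)
β4 |R1  (J2: last free bond brings flow in)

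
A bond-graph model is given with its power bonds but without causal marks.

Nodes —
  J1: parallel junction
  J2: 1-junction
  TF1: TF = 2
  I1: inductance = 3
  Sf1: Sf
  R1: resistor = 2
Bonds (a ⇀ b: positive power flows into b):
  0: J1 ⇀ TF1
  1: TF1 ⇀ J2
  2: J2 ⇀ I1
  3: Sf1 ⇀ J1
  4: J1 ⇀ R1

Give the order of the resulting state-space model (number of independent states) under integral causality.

1  (I1 all integral)

#3 →Sf1  (Sf1: flow source, stroke at near end)
#2 →I1  (I1 outputs flow p/I1)
#1 →J2  (common-f at J2 fixed by 2)
#0 →TF1  (TF1: transformer flips bond 1)
#4 →J1  (J1: last free bond brings effort in)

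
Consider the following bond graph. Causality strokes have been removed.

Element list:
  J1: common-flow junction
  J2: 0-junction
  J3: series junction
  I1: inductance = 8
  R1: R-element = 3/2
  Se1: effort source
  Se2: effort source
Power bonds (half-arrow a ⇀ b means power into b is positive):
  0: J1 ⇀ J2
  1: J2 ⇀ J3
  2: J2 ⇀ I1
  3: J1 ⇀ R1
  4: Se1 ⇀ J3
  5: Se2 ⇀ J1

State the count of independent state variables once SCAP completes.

#4 stroke→J3  (Se1 (Se) sets effort on bond)
#5 stroke→J1  (Se2 (Se) sets effort on bond)
#1 stroke→J2  (closing 1-jn rule on J3)
#0 stroke→J1  (common-e at J2 fixed by 1)
#2 stroke→I1  (0-jn J2 has e-setter on 1)
#3 stroke→R1  (only one flow-in slot at J1)

1  (I1 all integral)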